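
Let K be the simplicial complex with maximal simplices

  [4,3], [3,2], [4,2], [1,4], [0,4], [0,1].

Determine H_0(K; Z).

H_0 = Z.

K has 5 vertices, 6 edges.
rank ∂_0 = 0, rank ∂_1 = 4 ⇒ b_0 = 5 − 0 − 4 = 1; all invariant factors of ∂_1 are 1 so no torsion. So H_0 ≅ Z.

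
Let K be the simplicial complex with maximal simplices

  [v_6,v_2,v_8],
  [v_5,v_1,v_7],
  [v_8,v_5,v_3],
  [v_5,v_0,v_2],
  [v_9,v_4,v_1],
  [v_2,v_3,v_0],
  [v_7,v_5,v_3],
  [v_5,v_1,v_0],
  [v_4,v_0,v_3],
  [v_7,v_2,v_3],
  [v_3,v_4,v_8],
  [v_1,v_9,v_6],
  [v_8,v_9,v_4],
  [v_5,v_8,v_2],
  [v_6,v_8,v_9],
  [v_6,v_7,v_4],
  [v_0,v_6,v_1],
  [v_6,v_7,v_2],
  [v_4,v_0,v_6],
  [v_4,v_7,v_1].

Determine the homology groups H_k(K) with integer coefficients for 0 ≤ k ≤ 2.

Order the vertices as v_0 < v_1 < v_2 < v_3 < v_4 < v_5 < v_6 < v_7 < v_8 < v_9. Listing each simplex with vertices in this order, K has dimension 2 with simplices:

  0-simplices (10): [v_0], [v_1], [v_2], [v_3], [v_4], [v_5], [v_6], [v_7], [v_8], [v_9]
  1-simplices (30): (30 of them)
  2-simplices (20): (20 of them)

so the chain groups are C_0 ≅ Z^10, C_1 ≅ Z^30, C_2 ≅ Z^20.

Boundary ∂_1: C_1 → C_0 maps an edge to its endpoints' difference, ∂[p,q] = q − p. For instance
  ∂[v_0,v_5] = [v_5] − [v_0].
The resulting 10×30 matrix has rank 9, and its Smith normal form has invariant factors (1,1,1,1,1,1,1,1,1).

The boundary map ∂_2: C_2 → C_1 acts by ∂[p,q,r] = [q,r] − [p,r] + [p,q]. For instance
  ∂[v_2,v_3,v_7] = [v_3,v_7] − [v_2,v_7] + [v_2,v_3],
  ∂[v_3,v_5,v_8] = [v_5,v_8] − [v_3,v_8] + [v_3,v_5].
This gives a 30×20 integer matrix of rank 20; reducing to Smith normal form yields diagonal entries (1,1,1,1,1,1,1,1,1,1,1,1,1,1,1,1,1,1,1,2).

Computing H_k = (kernel of ∂_k) / (image of ∂_{k+1}):

  H_0: rank C_0 − rank ∂_1 = 10 − 9 = 1, and the invariant factors of ∂_1 are all 1, so H_0 = Z.
  H_1: rank ker ∂_1 − rank ∂_2 = (30 − 9) − 20 = 1, and ∂_2 has invariant factor 2 > 1, so H_1 = Z ⊕ Z/2.
  H_2: rank ker ∂_2 − rank ∂_3 = (20 − 20) − 0 = 0, and there is no ∂_3, so H_2 = 0.

H_0 ≅ Z,  H_1 ≅ Z ⊕ Z/2,  H_2 = 0.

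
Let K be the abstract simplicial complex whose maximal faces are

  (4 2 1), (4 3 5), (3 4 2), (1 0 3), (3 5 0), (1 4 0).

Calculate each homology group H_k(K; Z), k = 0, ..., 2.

Take the total order 0 < 1 < 2 < 3 < 4 < 5 on the vertex set. Then K (dimension 2) consists of the simplices:

  0-simplices (6): [0], [1], [2], [3], [4], [5]
  1-simplices (12): [0,1], [0,3], [0,4], [0,5], [1,2], [1,3], [1,4], [2,3], [2,4], [3,4], [3,5], [4,5]
  2-simplices (6): [0,1,3], [0,1,4], [0,3,5], [1,2,4], [2,3,4], [3,4,5]

giving chain groups C_0 ≅ Z^6, C_1 ≅ Z^12, C_2 ≅ Z^6.

∂_1: C_1 → C_0 maps an edge to its endpoints' difference, ∂[p,q] = q − p. For instance
  ∂[2,3] = [3] − [2].
This gives a 6×12 integer matrix of rank 5; reducing to Smith normal form yields diagonal entries (1,1,1,1,1).

The boundary map ∂_2: C_2 → C_1 acts by ∂[p,q,r] = [q,r] − [p,r] + [p,q]. For instance
  ∂[1,2,4] = [2,4] − [1,4] + [1,2],
  ∂[3,4,5] = [4,5] − [3,5] + [3,4].
The resulting 12×6 matrix has rank 6, and its Smith normal form has invariant factors (1,1,1,1,1,1).

Now H_k = ker ∂_k / im ∂_{k+1}, so:

  H_0: rank C_0 − rank ∂_1 = 6 − 5 = 1, and the invariant factors of ∂_1 are all 1, so H_0 = Z.
  H_1: rank ker ∂_1 − rank ∂_2 = (12 − 5) − 6 = 1, and the invariant factors of ∂_2 are all 1, so H_1 = Z.
  H_2: rank ker ∂_2 − rank ∂_3 = (6 − 6) − 0 = 0, and there is no ∂_3, so H_2 = 0.

H_0 = Z,  H_1 = Z,  H_2 = 0.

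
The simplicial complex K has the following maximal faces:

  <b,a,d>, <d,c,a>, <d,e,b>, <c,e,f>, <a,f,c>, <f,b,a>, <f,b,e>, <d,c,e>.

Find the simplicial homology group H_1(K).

H_1 ≅ 0.

We work with the vertex ordering a < b < c < d < e < f. The simplices of K, each written with vertices in increasing order, are:

  0-simplices (6): a, b, c, d, e, f
  1-simplices (12): ab, ac, ad, af, bd, be, bf, cd, ce, cf, de, ef
  2-simplices (8): abd, abf, acd, acf, bde, bef, cde, cef

Hence C_0 ≅ Z^6, C_1 ≅ Z^12, C_2 ≅ Z^8.

The boundary map ∂_1: C_1 → C_0 is given by ∂[p,q] = [q] − [p]. For instance
  ∂de = e − d.
As a 6×12 matrix over Z this has rank 5, with invariant factors (1,1,1,1,1).

∂_2: C_2 → C_1 maps a triangle to the signed sum of its edges. For instance
  ∂abd = bd − ad + ab,
  ∂acd = cd − ad + ac.
The 12×8 boundary matrix has rank 7 and Smith normal form diag(1,1,1,1,1,1,1).

Reading off H_k = ker ∂_k / im ∂_{k+1}:

  H_1: rank ker ∂_1 − rank ∂_2 = (12 − 5) − 7 = 0, and the invariant factors of ∂_2 are all 1, so H_1 = 0.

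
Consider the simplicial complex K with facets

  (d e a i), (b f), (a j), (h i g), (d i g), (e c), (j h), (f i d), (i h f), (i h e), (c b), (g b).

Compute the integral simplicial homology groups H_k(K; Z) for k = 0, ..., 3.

H_0 ≅ Z,  H_1 ≅ Z^3,  H_2 = 0,  H_3 = 0.

Take the total order a < b < c < d < e < f < g < h < i < j on the vertex set. Then K (dimension 3) consists of the simplices:

  0-simplices (10): a, b, c, d, e, f, g, h, i, j
  1-simplices (20): ad, ae, ai, aj, bc, bf, bg, ce, de, df, dg, di, eh, ei, fh, fi, gh, gi, hi, hj
  2-simplices (9): ade, adi, aei, dei, dfi, dgi, ehi, fhi, ghi
  3-simplices (1): adei

so the chain groups are C_0 ≅ Z^10, C_1 ≅ Z^20, C_2 ≅ Z^9, C_3 ≅ Z^1.

The boundary map ∂_1: C_1 → C_0 sends each edge [p,q] (with p < q) to q − p. For instance
  ∂ae = e − a.
This gives a 10×20 integer matrix of rank 9; reducing to Smith normal form yields diagonal entries (1,1,1,1,1,1,1,1,1).

∂_2: C_2 → C_1 sends each 2-simplex [p,q,r] to [q,r] − [p,r] + [p,q]. For instance
  ∂fhi = hi − fi + fh,
  ∂ade = de − ae + ad.
This gives a 20×9 integer matrix of rank 8; reducing to Smith normal form yields diagonal entries (1,1,1,1,1,1,1,1).

Boundary ∂_3: C_3 → C_2 sends each 3-simplex σ to the alternating sum Σ_i (−1)^i (σ with its i-th vertex removed). For instance
  ∂adei = dei − aei + adi − ade.
The 9×1 boundary matrix has rank 1 and Smith normal form diag(1).

Now H_k = ker ∂_k / im ∂_{k+1}, so:

  H_0: rank C_0 − rank ∂_1 = 10 − 9 = 1, and the invariant factors of ∂_1 are all 1, so H_0 ≅ Z.
  H_1: rank ker ∂_1 − rank ∂_2 = (20 − 9) − 8 = 3, and the invariant factors of ∂_2 are all 1, so H_1 ≅ Z^3.
  H_2: rank ker ∂_2 − rank ∂_3 = (9 − 8) − 1 = 0, and the invariant factors of ∂_3 are all 1, so H_2 ≅ 0.
  H_3: rank ker ∂_3 − rank ∂_4 = (1 − 1) − 0 = 0, and there is no ∂_4, so H_3 ≅ 0.

As a check, the Euler characteristic is 10 − 20 + 9 − 1 = -2, which agrees with 1 − 3 + 0 − 0 = -2.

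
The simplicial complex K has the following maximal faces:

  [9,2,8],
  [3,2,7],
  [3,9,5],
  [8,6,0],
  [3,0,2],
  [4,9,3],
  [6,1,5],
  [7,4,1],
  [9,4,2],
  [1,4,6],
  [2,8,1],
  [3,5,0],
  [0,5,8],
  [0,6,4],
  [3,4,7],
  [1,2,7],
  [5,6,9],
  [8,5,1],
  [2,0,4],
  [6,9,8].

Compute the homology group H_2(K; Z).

We work with the vertex ordering 0 < 1 < 2 < 3 < 4 < 5 < 6 < 7 < 8 < 9. The simplices of K, each written with vertices in increasing order, are:

  0-simplices (10): [0], [1], [2], [3], [4], [5], [6], [7], [8], [9]
  1-simplices (30): (30 of them)
  2-simplices (20): (20 of them)

giving chain groups C_0 ≅ Z^10, C_1 ≅ Z^30, C_2 ≅ Z^20.

Boundary ∂_1: C_1 → C_0 maps an edge to its endpoints' difference, ∂[p,q] = q − p. For instance
  ∂[0,8] = [8] − [0].
The resulting 10×30 matrix has rank 9, and its Smith normal form has invariant factors (1,1,1,1,1,1,1,1,1).

Boundary ∂_2: C_2 → C_1 maps a triangle to the signed sum of its edges. For instance
  ∂[0,5,8] = [5,8] − [0,8] + [0,5],
  ∂[3,4,7] = [4,7] − [3,7] + [3,4].
This gives a 30×20 integer matrix of rank 20; reducing to Smith normal form yields diagonal entries (1,1,1,1,1,1,1,1,1,1,1,1,1,1,1,1,1,1,1,2).

Now H_k = ker ∂_k / im ∂_{k+1}, so:

  H_2: rank ker ∂_2 − rank ∂_3 = (20 − 20) − 0 = 0, and there is no ∂_3, so H_2 = 0.

H_2 ≅ 0.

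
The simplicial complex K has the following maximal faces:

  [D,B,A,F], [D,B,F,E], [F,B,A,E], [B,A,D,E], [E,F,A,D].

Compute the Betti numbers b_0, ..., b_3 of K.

b_0 = 1, b_1 = 0, b_2 = 0, b_3 = 1.

Take the total order A < B < D < E < F on the vertex set. Then K (dimension 3) consists of the simplices:

  0-simplices (5): A, B, D, E, F
  1-simplices (10): AB, AD, AE, AF, BD, BE, BF, DE, DF, EF
  2-simplices (10): ABD, ABE, ABF, ADE, ADF, AEF, BDE, BDF, BEF, DEF
  3-simplices (5): ABDE, ABDF, ABEF, ADEF, BDEF

Hence C_0 ≅ Z^5, C_1 ≅ Z^10, C_2 ≅ Z^10, C_3 ≅ Z^5.

Boundary ∂_1: C_1 → C_0 sends each edge [p,q] (with p < q) to q − p.
The 5×10 boundary matrix has rank 4 and Smith normal form diag(1,1,1,1).

∂_2: C_2 → C_1 acts by ∂[p,q,r] = [q,r] − [p,r] + [p,q]. For instance
  ∂ADE = DE − AE + AD,
  ∂ABF = BF − AF + AB.
This gives a 10×10 integer matrix of rank 6; reducing to Smith normal form yields diagonal entries (1,1,1,1,1,1).

The boundary map ∂_3: C_3 → C_2 sends each 3-simplex σ to the alternating sum Σ_i (−1)^i (σ with its i-th vertex removed). For instance
  ∂ADEF = DEF − AEF + ADF − ADE,
  ∂ABDE = BDE − ADE + ABE − ABD.
This gives a 10×5 integer matrix of rank 4; reducing to Smith normal form yields diagonal entries (1,1,1,1).

Reading off H_k = ker ∂_k / im ∂_{k+1}:

  H_0: rank C_0 − rank ∂_1 = 5 − 4 = 1, and the invariant factors of ∂_1 are all 1, so H_0 ≅ Z.
  H_1: rank ker ∂_1 − rank ∂_2 = (10 − 4) − 6 = 0, and the invariant factors of ∂_2 are all 1, so H_1 ≅ 0.
  H_2: rank ker ∂_2 − rank ∂_3 = (10 − 6) − 4 = 0, and the invariant factors of ∂_3 are all 1, so H_2 ≅ 0.
  H_3: rank ker ∂_3 − rank ∂_4 = (5 − 4) − 0 = 1, and there is no ∂_4, so H_3 ≅ Z.

As a check, the Euler characteristic is 5 − 10 + 10 − 5 = 0, which agrees with 1 − 0 + 0 − 1 = 0.

Hence the Betti numbers are b_0 = 1, b_1 = 0, b_2 = 0, b_3 = 1.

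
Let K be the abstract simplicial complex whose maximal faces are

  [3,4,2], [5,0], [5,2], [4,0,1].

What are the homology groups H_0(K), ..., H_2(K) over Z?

We work with the vertex ordering 0 < 1 < 2 < 3 < 4 < 5. The simplices of K, each written with vertices in increasing order, are:

  0-simplices (6): [0], [1], [2], [3], [4], [5]
  1-simplices (8): [0,1], [0,4], [0,5], [1,4], [2,3], [2,4], [2,5], [3,4]
  2-simplices (2): [0,1,4], [2,3,4]

Hence C_0 ≅ Z^6, C_1 ≅ Z^8, C_2 ≅ Z^2.

∂_1: C_1 → C_0 is given by ∂[p,q] = [q] − [p].
The 6×8 boundary matrix has rank 5 and Smith normal form diag(1,1,1,1,1).

The boundary map ∂_2: C_2 → C_1 sends each 2-simplex [p,q,r] to [q,r] − [p,r] + [p,q]. For instance
  ∂[0,1,4] = [1,4] − [0,4] + [0,1],
  ∂[2,3,4] = [3,4] − [2,4] + [2,3].
This gives a 8×2 integer matrix of rank 2; reducing to Smith normal form yields diagonal entries (1,1).

Now H_k = ker ∂_k / im ∂_{k+1}, so:

  H_0: rank C_0 − rank ∂_1 = 6 − 5 = 1, and the invariant factors of ∂_1 are all 1, so H_0 = Z.
  H_1: rank ker ∂_1 − rank ∂_2 = (8 − 5) − 2 = 1, and the invariant factors of ∂_2 are all 1, so H_1 = Z.
  H_2: rank ker ∂_2 − rank ∂_3 = (2 − 2) − 0 = 0, and there is no ∂_3, so H_2 = 0.

H_0 = Z,  H_1 = Z,  H_2 = 0.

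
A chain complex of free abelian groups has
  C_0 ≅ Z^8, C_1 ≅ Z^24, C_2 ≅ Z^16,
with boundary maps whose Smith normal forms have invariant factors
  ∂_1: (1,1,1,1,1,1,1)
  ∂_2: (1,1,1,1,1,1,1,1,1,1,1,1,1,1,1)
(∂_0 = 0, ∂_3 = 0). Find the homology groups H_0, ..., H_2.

H_0: b_0 = 8 − 0 − 7 = 1; torsion from ∂_1 factors > 1: none. So H_0 = Z.
H_1: b_1 = 24 − 7 − 15 = 2; torsion from ∂_2 factors > 1: none. So H_1 = Z^2.
H_2: b_2 = 16 − 15 − 0 = 1; torsion from ∂_3 factors > 1: none. So H_2 = Z.

H_0 = Z,  H_1 = Z^2,  H_2 = Z.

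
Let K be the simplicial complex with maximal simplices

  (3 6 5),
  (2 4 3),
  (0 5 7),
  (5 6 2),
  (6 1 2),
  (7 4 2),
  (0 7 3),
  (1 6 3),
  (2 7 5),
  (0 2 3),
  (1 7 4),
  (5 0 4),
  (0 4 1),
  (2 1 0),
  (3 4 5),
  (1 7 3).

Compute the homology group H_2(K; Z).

Fix the vertex order 0 < 1 < 2 < 3 < 4 < 5 < 6 < 7 and write every simplex with vertices in increasing order. Then dim K = 2 and the simplices of K are:

  0-simplices (8): [0], [1], [2], [3], [4], [5], [6], [7]
  1-simplices (24): (24 of them)
  2-simplices (16): [0,1,2], [0,1,4], [0,2,3], [0,3,7], [0,4,5], [0,5,7], [1,2,6], [1,3,6], [1,3,7], [1,4,7], [2,3,4], [2,4,7], [2,5,6], [2,5,7], [3,4,5], [3,5,6]

Hence C_0 ≅ Z^8, C_1 ≅ Z^24, C_2 ≅ Z^16.

∂_1: C_1 → C_0 maps an edge to its endpoints' difference, ∂[p,q] = q − p. For instance
  ∂[1,6] = [6] − [1].
As a 8×24 matrix over Z this has rank 7, with invariant factors (1,1,1,1,1,1,1).

Boundary ∂_2: C_2 → C_1 maps a triangle to the signed sum of its edges. For instance
  ∂[0,5,7] = [5,7] − [0,7] + [0,5],
  ∂[1,3,7] = [3,7] − [1,7] + [1,3].
The resulting 24×16 matrix has rank 15, and its Smith normal form has invariant factors (1,1,1,1,1,1,1,1,1,1,1,1,1,1,1).

Now H_k = ker ∂_k / im ∂_{k+1}, so:

  H_2: rank ker ∂_2 − rank ∂_3 = (16 − 15) − 0 = 1, and there is no ∂_3, so H_2 ≅ Z.

H_2 = Z.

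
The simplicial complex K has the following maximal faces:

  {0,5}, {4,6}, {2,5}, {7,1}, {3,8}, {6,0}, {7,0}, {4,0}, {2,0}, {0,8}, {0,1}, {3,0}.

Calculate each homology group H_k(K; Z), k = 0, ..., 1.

H_0 = Z,  H_1 = Z^4.

Take the total order 0 < 1 < 2 < 3 < 4 < 5 < 6 < 7 < 8 on the vertex set. Then K (dimension 1) consists of the simplices:

  0-simplices (9): [0], [1], [2], [3], [4], [5], [6], [7], [8]
  1-simplices (12): [0,1], [0,2], [0,3], [0,4], [0,5], [0,6], [0,7], [0,8], [1,7], [2,5], [3,8], [4,6]

so the chain groups are C_0 ≅ Z^9, C_1 ≅ Z^12.

Boundary ∂_1: C_1 → C_0 sends each edge [p,q] (with p < q) to q − p. For instance
  ∂[0,6] = [6] − [0].
This gives a 9×12 integer matrix of rank 8; reducing to Smith normal form yields diagonal entries (1,1,1,1,1,1,1,1).

From H_k ≅ ker(∂_k) / im(∂_{k+1}) we obtain:

  H_0: rank C_0 − rank ∂_1 = 9 − 8 = 1, and the invariant factors of ∂_1 are all 1, so H_0 ≅ Z.
  H_1: rank ker ∂_1 − rank ∂_2 = (12 − 8) − 0 = 4, and there is no ∂_2, so H_1 ≅ Z^4.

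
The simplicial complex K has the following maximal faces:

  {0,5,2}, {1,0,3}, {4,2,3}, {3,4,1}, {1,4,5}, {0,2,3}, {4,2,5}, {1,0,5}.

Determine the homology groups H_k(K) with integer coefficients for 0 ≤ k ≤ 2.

K has 6 vertices, 12 edges, 8 triangles.
rank ∂_0 = 0, rank ∂_1 = 5 ⇒ b_0 = 6 − 0 − 5 = 1; all invariant factors of ∂_1 are 1 so no torsion. So H_0 = Z.
rank ∂_1 = 5, rank ∂_2 = 7 ⇒ b_1 = 12 − 5 − 7 = 0; all invariant factors of ∂_2 are 1 so no torsion. So H_1 = 0.
rank ∂_2 = 7, rank ∂_3 = 0 ⇒ b_2 = 8 − 7 − 0 = 1. So H_2 = Z.

H_0 ≅ Z,  H_1 = 0,  H_2 ≅ Z.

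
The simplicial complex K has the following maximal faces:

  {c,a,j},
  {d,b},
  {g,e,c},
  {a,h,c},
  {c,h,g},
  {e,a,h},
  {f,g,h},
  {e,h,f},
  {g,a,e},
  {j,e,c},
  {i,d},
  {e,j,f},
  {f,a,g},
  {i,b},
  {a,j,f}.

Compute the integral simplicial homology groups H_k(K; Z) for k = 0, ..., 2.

H_0 = Z^2,  H_1 = Z ⊕ Z/2Z,  H_2 = 0.

We work with the vertex ordering a < b < c < d < e < f < g < h < i < j. The simplices of K, each written with vertices in increasing order, are:

  0-simplices (10): a, b, c, d, e, f, g, h, i, j
  1-simplices (21): ac, ae, af, ag, ah, aj, bd, bi, ce, cg, ch, cj, di, ef, eg, eh, ej, fg, fh, fj, gh
  2-simplices (12): ach, acj, aeg, aeh, afg, afj, ceg, cej, cgh, efh, efj, fgh

giving chain groups C_0 ≅ Z^10, C_1 ≅ Z^21, C_2 ≅ Z^12.

Boundary ∂_1: C_1 → C_0 is given by ∂[p,q] = [q] − [p]. For instance
  ∂cg = g − c.
As a 10×21 matrix over Z this has rank 8, with invariant factors (1,1,1,1,1,1,1,1).

The boundary map ∂_2: C_2 → C_1 acts by ∂[p,q,r] = [q,r] − [p,r] + [p,q]. For instance
  ∂fgh = gh − fh + fg,
  ∂cgh = gh − ch + cg.
The 21×12 boundary matrix has rank 12 and Smith normal form diag(1,1,1,1,1,1,1,1,1,1,1,2).

From H_k ≅ ker(∂_k) / im(∂_{k+1}) we obtain:

  H_0: rank C_0 − rank ∂_1 = 10 − 8 = 2, and the invariant factors of ∂_1 are all 1, so H_0 = Z^2.
  H_1: rank ker ∂_1 − rank ∂_2 = (21 − 8) − 12 = 1, and ∂_2 has invariant factor 2 > 1, so H_1 = Z ⊕ Z/2Z.
  H_2: rank ker ∂_2 − rank ∂_3 = (12 − 12) − 0 = 0, and there is no ∂_3, so H_2 = 0.

(K is a triangulation of the disjoint union of the real projective plane RP^2 and the circle S^1.)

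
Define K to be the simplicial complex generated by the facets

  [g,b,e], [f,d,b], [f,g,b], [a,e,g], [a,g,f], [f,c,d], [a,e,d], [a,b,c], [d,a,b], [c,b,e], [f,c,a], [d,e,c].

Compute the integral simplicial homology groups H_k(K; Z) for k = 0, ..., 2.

H_0 = Z,  H_1 = Z/2Z,  H_2 = 0.

Fix the vertex order a < b < c < d < e < f < g and write every simplex with vertices in increasing order. Then dim K = 2 and the simplices of K are:

  0-simplices (7): a, b, c, d, e, f, g
  1-simplices (18): ab, ac, ad, ae, af, ag, bc, bd, be, bf, bg, cd, ce, cf, de, df, eg, fg
  2-simplices (12): abc, abd, acf, ade, aeg, afg, bce, bdf, beg, bfg, cde, cdf

giving chain groups C_0 ≅ Z^7, C_1 ≅ Z^18, C_2 ≅ Z^12.

∂_1: C_1 → C_0 sends each edge [p,q] (with p < q) to q − p. For instance
  ∂cd = d − c.
As a 7×18 matrix over Z this has rank 6, with invariant factors (1,1,1,1,1,1).

Boundary ∂_2: C_2 → C_1 maps a triangle to the signed sum of its edges. For instance
  ∂abc = bc − ac + ab,
  ∂bfg = fg − bg + bf.
As a 18×12 matrix over Z this has rank 12, with invariant factors (1,1,1,1,1,1,1,1,1,1,1,2).

From H_k ≅ ker(∂_k) / im(∂_{k+1}) we obtain:

  H_0: rank C_0 − rank ∂_1 = 7 − 6 = 1, and the invariant factors of ∂_1 are all 1, so H_0 = Z.
  H_1: rank ker ∂_1 − rank ∂_2 = (18 − 6) − 12 = 0, and ∂_2 has invariant factor 2 > 1, so H_1 = Z/2Z.
  H_2: rank ker ∂_2 − rank ∂_3 = (12 − 12) − 0 = 0, and there is no ∂_3, so H_2 = 0.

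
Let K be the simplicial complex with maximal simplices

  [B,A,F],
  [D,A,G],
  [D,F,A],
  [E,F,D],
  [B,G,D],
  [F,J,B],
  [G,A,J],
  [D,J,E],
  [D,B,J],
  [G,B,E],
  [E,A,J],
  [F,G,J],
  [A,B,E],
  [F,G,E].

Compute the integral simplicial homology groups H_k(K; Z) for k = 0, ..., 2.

We work with the vertex ordering A < B < D < E < F < G < J. The simplices of K, each written with vertices in increasing order, are:

  0-simplices (7): A, B, D, E, F, G, J
  1-simplices (21): AB, AD, AE, AF, AG, AJ, BD, BE, BF, BG, BJ, DE, DF, DG, DJ, EF, EG, EJ, FG, FJ, GJ
  2-simplices (14): ABE, ABF, ADF, ADG, AEJ, AGJ, BDG, BDJ, BEG, BFJ, DEF, DEJ, EFG, FGJ

Hence C_0 ≅ Z^7, C_1 ≅ Z^21, C_2 ≅ Z^14.

The boundary map ∂_1: C_1 → C_0 is given by ∂[p,q] = [q] − [p].
The resulting 7×21 matrix has rank 6, and its Smith normal form has invariant factors (1,1,1,1,1,1).

∂_2: C_2 → C_1 sends each 2-simplex [p,q,r] to [q,r] − [p,r] + [p,q]. For instance
  ∂DEF = EF − DF + DE,
  ∂BDJ = DJ − BJ + BD.
The 21×14 boundary matrix has rank 13 and Smith normal form diag(1,1,1,1,1,1,1,1,1,1,1,1,1).

From H_k ≅ ker(∂_k) / im(∂_{k+1}) we obtain:

  H_0: rank C_0 − rank ∂_1 = 7 − 6 = 1, and the invariant factors of ∂_1 are all 1, so H_0 ≅ Z.
  H_1: rank ker ∂_1 − rank ∂_2 = (21 − 6) − 13 = 2, and the invariant factors of ∂_2 are all 1, so H_1 ≅ Z^2.
  H_2: rank ker ∂_2 − rank ∂_3 = (14 − 13) − 0 = 1, and there is no ∂_3, so H_2 ≅ Z.

H_0 = Z,  H_1 = Z^2,  H_2 = Z.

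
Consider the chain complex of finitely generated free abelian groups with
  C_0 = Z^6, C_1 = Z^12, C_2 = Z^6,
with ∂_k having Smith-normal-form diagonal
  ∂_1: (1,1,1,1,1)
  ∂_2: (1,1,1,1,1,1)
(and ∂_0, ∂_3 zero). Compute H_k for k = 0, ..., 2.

H_0: b_0 = 6 − 0 − 5 = 1; torsion from ∂_1 factors > 1: none. So H_0 = Z.
H_1: b_1 = 12 − 5 − 6 = 1; torsion from ∂_2 factors > 1: none. So H_1 = Z.
H_2: b_2 = 6 − 6 − 0 = 0; torsion from ∂_3 factors > 1: none. So H_2 = 0.

H_0 = Z,  H_1 = Z,  H_2 = 0.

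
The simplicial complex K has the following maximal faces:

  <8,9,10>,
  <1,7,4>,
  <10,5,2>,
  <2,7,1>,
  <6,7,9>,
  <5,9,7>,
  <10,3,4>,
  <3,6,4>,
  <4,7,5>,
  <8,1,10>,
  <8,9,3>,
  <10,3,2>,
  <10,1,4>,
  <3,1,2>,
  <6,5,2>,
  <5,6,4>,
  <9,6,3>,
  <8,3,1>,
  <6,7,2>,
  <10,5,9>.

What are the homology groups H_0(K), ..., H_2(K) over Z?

We work with the vertex ordering 1 < 2 < 3 < 4 < 5 < 6 < 7 < 8 < 9 < 10. The simplices of K, each written with vertices in increasing order, are:

  0-simplices (10): [1], [2], [3], [4], [5], [6], [7], [8], [9], [10]
  1-simplices (30): (30 of them)
  2-simplices (20): (20 of them)

giving chain groups C_0 ≅ Z^10, C_1 ≅ Z^30, C_2 ≅ Z^20.

Boundary ∂_1: C_1 → C_0 sends each edge [p,q] (with p < q) to q − p.
This gives a 10×30 integer matrix of rank 9; reducing to Smith normal form yields diagonal entries (1,1,1,1,1,1,1,1,1).

∂_2: C_2 → C_1 sends each 2-simplex [p,q,r] to [q,r] − [p,r] + [p,q]. For instance
  ∂[2,5,10] = [5,10] − [2,10] + [2,5],
  ∂[5,9,10] = [9,10] − [5,10] + [5,9].
This gives a 30×20 integer matrix of rank 20; reducing to Smith normal form yields diagonal entries (1,1,1,1,1,1,1,1,1,1,1,1,1,1,1,1,1,1,1,2).

Computing H_k = (kernel of ∂_k) / (image of ∂_{k+1}):

  H_0: rank C_0 − rank ∂_1 = 10 − 9 = 1, and the invariant factors of ∂_1 are all 1, so H_0 ≅ Z.
  H_1: rank ker ∂_1 − rank ∂_2 = (30 − 9) − 20 = 1, and ∂_2 has invariant factor 2 > 1, so H_1 ≅ Z ⊕ Z/2Z.
  H_2: rank ker ∂_2 − rank ∂_3 = (20 − 20) − 0 = 0, and there is no ∂_3, so H_2 ≅ 0.

As a check, the Euler characteristic is 10 − 30 + 20 = 0, which agrees with 1 − 1 + 0 = 0.
(K is a triangulation of the Klein bottle.)

H_0 = Z,  H_1 = Z ⊕ Z/2Z,  H_2 = 0.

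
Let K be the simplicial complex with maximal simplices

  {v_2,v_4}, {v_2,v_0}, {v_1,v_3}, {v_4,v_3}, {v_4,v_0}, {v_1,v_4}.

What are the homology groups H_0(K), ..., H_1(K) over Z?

Take the total order v_0 < v_1 < v_2 < v_3 < v_4 on the vertex set. Then K (dimension 1) consists of the simplices:

  0-simplices (5): [v_0], [v_1], [v_2], [v_3], [v_4]
  1-simplices (6): [v_0,v_2], [v_0,v_4], [v_1,v_3], [v_1,v_4], [v_2,v_4], [v_3,v_4]

so the chain groups are C_0 ≅ Z^5, C_1 ≅ Z^6.

Boundary ∂_1: C_1 → C_0 sends each edge [p,q] (with p < q) to q − p. For instance
  ∂[v_1,v_3] = [v_3] − [v_1].
This gives a 5×6 integer matrix of rank 4; reducing to Smith normal form yields diagonal entries (1,1,1,1).

Now H_k = ker ∂_k / im ∂_{k+1}, so:

  H_0: rank C_0 − rank ∂_1 = 5 − 4 = 1, and the invariant factors of ∂_1 are all 1, so H_0 ≅ Z.
  H_1: rank ker ∂_1 − rank ∂_2 = (6 − 4) − 0 = 2, and there is no ∂_2, so H_1 ≅ Z^2.

H_0 = Z,  H_1 = Z^2.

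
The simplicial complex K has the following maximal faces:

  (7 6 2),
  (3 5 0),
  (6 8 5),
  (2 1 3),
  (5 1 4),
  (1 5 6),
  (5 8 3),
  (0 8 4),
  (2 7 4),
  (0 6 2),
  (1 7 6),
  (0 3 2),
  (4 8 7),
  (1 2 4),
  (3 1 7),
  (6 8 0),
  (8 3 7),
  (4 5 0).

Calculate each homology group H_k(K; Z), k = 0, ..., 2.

We work with the vertex ordering 0 < 1 < 2 < 3 < 4 < 5 < 6 < 7 < 8. The simplices of K, each written with vertices in increasing order, are:

  0-simplices (9): [0], [1], [2], [3], [4], [5], [6], [7], [8]
  1-simplices (27): (27 of them)
  2-simplices (18): [0,2,3], [0,2,6], [0,3,5], [0,4,5], [0,4,8], [0,6,8], [1,2,3], [1,2,4], [1,3,7], [1,4,5], [1,5,6], [1,6,7], [2,4,7], [2,6,7], [3,5,8], [3,7,8], [4,7,8], [5,6,8]

giving chain groups C_0 ≅ Z^9, C_1 ≅ Z^27, C_2 ≅ Z^18.

∂_1: C_1 → C_0 is given by ∂[p,q] = [q] − [p].
This gives a 9×27 integer matrix of rank 8; reducing to Smith normal form yields diagonal entries (1,1,1,1,1,1,1,1).

Boundary ∂_2: C_2 → C_1 sends each 2-simplex [p,q,r] to [q,r] − [p,r] + [p,q]. For instance
  ∂[4,7,8] = [7,8] − [4,8] + [4,7],
  ∂[1,4,5] = [4,5] − [1,5] + [1,4].
The 27×18 boundary matrix has rank 18 and Smith normal form diag(1,1,1,1,1,1,1,1,1,1,1,1,1,1,1,1,1,2).

From H_k ≅ ker(∂_k) / im(∂_{k+1}) we obtain:

  H_0: rank C_0 − rank ∂_1 = 9 − 8 = 1, and the invariant factors of ∂_1 are all 1, so H_0 ≅ Z.
  H_1: rank ker ∂_1 − rank ∂_2 = (27 − 8) − 18 = 1, and ∂_2 has invariant factor 2 > 1, so H_1 ≅ Z ⊕ Z/2.
  H_2: rank ker ∂_2 − rank ∂_3 = (18 − 18) − 0 = 0, and there is no ∂_3, so H_2 ≅ 0.

H_0 = Z,  H_1 = Z ⊕ Z/2,  H_2 = 0.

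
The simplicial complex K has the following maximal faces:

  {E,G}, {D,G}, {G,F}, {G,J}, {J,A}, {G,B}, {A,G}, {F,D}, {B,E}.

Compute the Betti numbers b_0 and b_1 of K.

We work with the vertex ordering A < B < D < E < F < G < J. The simplices of K, each written with vertices in increasing order, are:

  0-simplices (7): A, B, D, E, F, G, J
  1-simplices (9): AG, AJ, BE, BG, DF, DG, EG, FG, GJ

Hence C_0 ≅ Z^7, C_1 ≅ Z^9.

∂_1: C_1 → C_0 sends each edge [p,q] (with p < q) to q − p.
As a 7×9 matrix over Z this has rank 6, with invariant factors (1,1,1,1,1,1).

Reading off H_k = ker ∂_k / im ∂_{k+1}:

  H_0: rank C_0 − rank ∂_1 = 7 − 6 = 1, and the invariant factors of ∂_1 are all 1, so H_0 = Z.
  H_1: rank ker ∂_1 − rank ∂_2 = (9 − 6) − 0 = 3, and there is no ∂_2, so H_1 = Z^3.

(K is a triangulation of a wedge of 3 circles.)

Hence the Betti numbers are b_0 = 1, b_1 = 3.

b_0 = 1, b_1 = 3.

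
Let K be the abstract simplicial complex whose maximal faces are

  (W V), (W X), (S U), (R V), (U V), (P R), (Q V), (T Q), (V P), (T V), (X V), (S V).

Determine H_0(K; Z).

H_0 = Z.

K has 9 vertices, 12 edges.
rank ∂_0 = 0, rank ∂_1 = 8 ⇒ b_0 = 9 − 0 − 8 = 1; all invariant factors of ∂_1 are 1 so no torsion. So H_0 ≅ Z.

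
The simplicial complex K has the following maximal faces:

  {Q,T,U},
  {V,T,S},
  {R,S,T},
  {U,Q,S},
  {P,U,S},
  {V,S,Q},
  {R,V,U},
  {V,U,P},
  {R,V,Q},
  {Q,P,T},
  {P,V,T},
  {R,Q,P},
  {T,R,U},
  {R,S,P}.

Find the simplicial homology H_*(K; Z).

H_0 ≅ Z,  H_1 ≅ Z^2,  H_2 ≅ Z.

K has 7 vertices, 21 edges, 14 triangles.
rank ∂_0 = 0, rank ∂_1 = 6 ⇒ b_0 = 7 − 0 − 6 = 1; all invariant factors of ∂_1 are 1 so no torsion. So H_0 = Z.
rank ∂_1 = 6, rank ∂_2 = 13 ⇒ b_1 = 21 − 6 − 13 = 2; all invariant factors of ∂_2 are 1 so no torsion. So H_1 = Z^2.
rank ∂_2 = 13, rank ∂_3 = 0 ⇒ b_2 = 14 − 13 − 0 = 1. So H_2 = Z.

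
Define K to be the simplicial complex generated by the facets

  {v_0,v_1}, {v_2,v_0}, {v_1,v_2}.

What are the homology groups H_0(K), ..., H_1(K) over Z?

H_0 = Z,  H_1 = Z.

Order the vertices as v_0 < v_1 < v_2. Listing each simplex with vertices in this order, K has dimension 1 with simplices:

  0-simplices (3): [v_0], [v_1], [v_2]
  1-simplices (3): [v_0,v_1], [v_0,v_2], [v_1,v_2]

so the chain groups are C_0 ≅ Z^3, C_1 ≅ Z^3.

∂_1: C_1 → C_0 maps an edge to its endpoints' difference, ∂[p,q] = q − p.
The 3×3 boundary matrix has rank 2 and Smith normal form diag(1,1).

Computing H_k = (kernel of ∂_k) / (image of ∂_{k+1}):

  H_0: rank C_0 − rank ∂_1 = 3 − 2 = 1, and the invariant factors of ∂_1 are all 1, so H_0 = Z.
  H_1: rank ker ∂_1 − rank ∂_2 = (3 − 2) − 0 = 1, and there is no ∂_2, so H_1 = Z.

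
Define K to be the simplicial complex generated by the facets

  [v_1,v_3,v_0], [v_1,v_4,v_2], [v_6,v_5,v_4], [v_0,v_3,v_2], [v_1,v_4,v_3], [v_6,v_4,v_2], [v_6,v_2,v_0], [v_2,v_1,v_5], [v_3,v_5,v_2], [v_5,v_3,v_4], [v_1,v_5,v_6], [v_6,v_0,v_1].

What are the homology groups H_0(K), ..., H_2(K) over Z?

H_0 ≅ Z,  H_1 ≅ Z/2,  H_2 = 0.

We work with the vertex ordering v_0 < v_1 < v_2 < v_3 < v_4 < v_5 < v_6. The simplices of K, each written with vertices in increasing order, are:

  0-simplices (7): [v_0], [v_1], [v_2], [v_3], [v_4], [v_5], [v_6]
  1-simplices (18): (18 of them)
  2-simplices (12): (12 of them)

giving chain groups C_0 ≅ Z^7, C_1 ≅ Z^18, C_2 ≅ Z^12.

Boundary ∂_1: C_1 → C_0 is given by ∂[p,q] = [q] − [p].
As a 7×18 matrix over Z this has rank 6, with invariant factors (1,1,1,1,1,1).

Boundary ∂_2: C_2 → C_1 maps a triangle to the signed sum of its edges. For instance
  ∂[v_0,v_1,v_6] = [v_1,v_6] − [v_0,v_6] + [v_0,v_1],
  ∂[v_1,v_2,v_4] = [v_2,v_4] − [v_1,v_4] + [v_1,v_2].
The resulting 18×12 matrix has rank 12, and its Smith normal form has invariant factors (1,1,1,1,1,1,1,1,1,1,1,2).

Now H_k = ker ∂_k / im ∂_{k+1}, so:

  H_0: rank C_0 − rank ∂_1 = 7 − 6 = 1, and the invariant factors of ∂_1 are all 1, so H_0 ≅ Z.
  H_1: rank ker ∂_1 − rank ∂_2 = (18 − 6) − 12 = 0, and ∂_2 has invariant factor 2 > 1, so H_1 ≅ Z/2.
  H_2: rank ker ∂_2 − rank ∂_3 = (12 − 12) − 0 = 0, and there is no ∂_3, so H_2 ≅ 0.

As a check, the Euler characteristic is 7 − 18 + 12 = 1, which agrees with 1 − 0 + 0 = 1.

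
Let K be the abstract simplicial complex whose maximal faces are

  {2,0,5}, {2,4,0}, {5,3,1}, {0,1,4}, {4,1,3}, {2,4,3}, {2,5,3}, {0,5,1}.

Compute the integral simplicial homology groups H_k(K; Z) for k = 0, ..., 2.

H_0 ≅ Z,  H_1 = 0,  H_2 ≅ Z.

Take the total order 0 < 1 < 2 < 3 < 4 < 5 on the vertex set. Then K (dimension 2) consists of the simplices:

  0-simplices (6): [0], [1], [2], [3], [4], [5]
  1-simplices (12): [0,1], [0,2], [0,4], [0,5], [1,3], [1,4], [1,5], [2,3], [2,4], [2,5], [3,4], [3,5]
  2-simplices (8): [0,1,4], [0,1,5], [0,2,4], [0,2,5], [1,3,4], [1,3,5], [2,3,4], [2,3,5]

so the chain groups are C_0 ≅ Z^6, C_1 ≅ Z^12, C_2 ≅ Z^8.

Boundary ∂_1: C_1 → C_0 is given by ∂[p,q] = [q] − [p]. For instance
  ∂[0,1] = [1] − [0].
The resulting 6×12 matrix has rank 5, and its Smith normal form has invariant factors (1,1,1,1,1).

∂_2: C_2 → C_1 sends each 2-simplex [p,q,r] to [q,r] − [p,r] + [p,q]. For instance
  ∂[0,2,5] = [2,5] − [0,5] + [0,2],
  ∂[1,3,5] = [3,5] − [1,5] + [1,3].
The 12×8 boundary matrix has rank 7 and Smith normal form diag(1,1,1,1,1,1,1).

Reading off H_k = ker ∂_k / im ∂_{k+1}:

  H_0: rank C_0 − rank ∂_1 = 6 − 5 = 1, and the invariant factors of ∂_1 are all 1, so H_0 ≅ Z.
  H_1: rank ker ∂_1 − rank ∂_2 = (12 − 5) − 7 = 0, and the invariant factors of ∂_2 are all 1, so H_1 ≅ 0.
  H_2: rank ker ∂_2 − rank ∂_3 = (8 − 7) − 0 = 1, and there is no ∂_3, so H_2 ≅ Z.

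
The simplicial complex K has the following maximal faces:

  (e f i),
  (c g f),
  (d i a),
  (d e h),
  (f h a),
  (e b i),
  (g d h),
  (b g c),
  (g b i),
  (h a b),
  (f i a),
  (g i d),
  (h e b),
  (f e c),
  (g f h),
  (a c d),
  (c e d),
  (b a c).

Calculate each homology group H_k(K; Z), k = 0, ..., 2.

Order the vertices as a < b < c < d < e < f < g < h < i. Listing each simplex with vertices in this order, K has dimension 2 with simplices:

  0-simplices (9): a, b, c, d, e, f, g, h, i
  1-simplices (27): ab, ac, ad, af, ah, ai, bc, be, bg, bh, bi, cd, ce, cf, cg, de, dg, dh, di, ef, eh, ei, fg, fh, fi, gh, gi
  2-simplices (18): abc, abh, acd, adi, afh, afi, bcg, beh, bei, bgi, cde, cef, cfg, deh, dgh, dgi, efi, fgh

Hence C_0 ≅ Z^9, C_1 ≅ Z^27, C_2 ≅ Z^18.

∂_1: C_1 → C_0 is given by ∂[p,q] = [q] − [p]. For instance
  ∂cg = g − c.
The 9×27 boundary matrix has rank 8 and Smith normal form diag(1,1,1,1,1,1,1,1).

The boundary map ∂_2: C_2 → C_1 acts by ∂[p,q,r] = [q,r] − [p,r] + [p,q]. For instance
  ∂dgi = gi − di + dg,
  ∂deh = eh − dh + de.
This gives a 27×18 integer matrix of rank 17; reducing to Smith normal form yields diagonal entries (1,1,1,1,1,1,1,1,1,1,1,1,1,1,1,1,1).

Computing H_k = (kernel of ∂_k) / (image of ∂_{k+1}):

  H_0: rank C_0 − rank ∂_1 = 9 − 8 = 1, and the invariant factors of ∂_1 are all 1, so H_0 ≅ Z.
  H_1: rank ker ∂_1 − rank ∂_2 = (27 − 8) − 17 = 2, and the invariant factors of ∂_2 are all 1, so H_1 ≅ Z^2.
  H_2: rank ker ∂_2 − rank ∂_3 = (18 − 17) − 0 = 1, and there is no ∂_3, so H_2 ≅ Z.

As a check, the Euler characteristic is 9 − 27 + 18 = 0, which agrees with 1 − 2 + 1 = 0.
(K is a triangulation of the torus T^2.)

H_0 ≅ Z,  H_1 ≅ Z^2,  H_2 ≅ Z.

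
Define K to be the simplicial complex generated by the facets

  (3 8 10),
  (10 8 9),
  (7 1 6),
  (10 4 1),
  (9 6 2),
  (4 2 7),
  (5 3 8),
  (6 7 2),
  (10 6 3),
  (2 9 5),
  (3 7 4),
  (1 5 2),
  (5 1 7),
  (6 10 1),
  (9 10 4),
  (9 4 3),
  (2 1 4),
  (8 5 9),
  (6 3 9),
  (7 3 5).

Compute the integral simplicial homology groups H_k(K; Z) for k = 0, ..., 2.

H_0 ≅ Z,  H_1 ≅ Z ⊕ Z_2,  H_2 = 0.

Fix the vertex order 1 < 2 < 3 < 4 < 5 < 6 < 7 < 8 < 9 < 10 and write every simplex with vertices in increasing order. Then dim K = 2 and the simplices of K are:

  0-simplices (10): [1], [2], [3], [4], [5], [6], [7], [8], [9], [10]
  1-simplices (30): (30 of them)
  2-simplices (20): (20 of them)

Hence C_0 ≅ Z^10, C_1 ≅ Z^30, C_2 ≅ Z^20.

The boundary map ∂_1: C_1 → C_0 maps an edge to its endpoints' difference, ∂[p,q] = q − p. For instance
  ∂[2,7] = [7] − [2].
This gives a 10×30 integer matrix of rank 9; reducing to Smith normal form yields diagonal entries (1,1,1,1,1,1,1,1,1).

∂_2: C_2 → C_1 sends each 2-simplex [p,q,r] to [q,r] − [p,r] + [p,q]. For instance
  ∂[2,6,9] = [6,9] − [2,9] + [2,6],
  ∂[3,4,9] = [4,9] − [3,9] + [3,4].
As a 30×20 matrix over Z this has rank 20, with invariant factors (1,1,1,1,1,1,1,1,1,1,1,1,1,1,1,1,1,1,1,2).

Now H_k = ker ∂_k / im ∂_{k+1}, so:

  H_0: rank C_0 − rank ∂_1 = 10 − 9 = 1, and the invariant factors of ∂_1 are all 1, so H_0 ≅ Z.
  H_1: rank ker ∂_1 − rank ∂_2 = (30 − 9) − 20 = 1, and ∂_2 has invariant factor 2 > 1, so H_1 ≅ Z ⊕ Z_2.
  H_2: rank ker ∂_2 − rank ∂_3 = (20 − 20) − 0 = 0, and there is no ∂_3, so H_2 ≅ 0.

(K is a triangulation of the Klein bottle.)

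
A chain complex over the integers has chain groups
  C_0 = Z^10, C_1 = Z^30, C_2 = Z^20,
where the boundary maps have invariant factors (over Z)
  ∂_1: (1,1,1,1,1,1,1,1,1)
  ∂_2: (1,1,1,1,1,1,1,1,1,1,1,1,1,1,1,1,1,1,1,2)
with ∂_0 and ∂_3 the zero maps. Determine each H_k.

H_0 ≅ Z,  H_1 ≅ Z ⊕ Z/2,  H_2 = 0.

H_0: b_0 = 10 − 0 − 9 = 1; torsion from ∂_1 factors > 1: none. So H_0 ≅ Z.
H_1: b_1 = 30 − 9 − 20 = 1; torsion from ∂_2 factors > 1: [2]. So H_1 ≅ Z ⊕ Z/2.
H_2: b_2 = 20 − 20 − 0 = 0; torsion from ∂_3 factors > 1: none. So H_2 ≅ 0.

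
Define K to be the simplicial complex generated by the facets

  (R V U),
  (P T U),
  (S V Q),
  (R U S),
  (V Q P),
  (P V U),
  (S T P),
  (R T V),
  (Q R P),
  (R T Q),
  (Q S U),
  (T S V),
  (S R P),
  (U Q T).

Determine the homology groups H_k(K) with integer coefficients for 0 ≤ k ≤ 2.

Fix the vertex order P < Q < R < S < T < U < V and write every simplex with vertices in increasing order. Then dim K = 2 and the simplices of K are:

  0-simplices (7): P, Q, R, S, T, U, V
  1-simplices (21): PQ, PR, PS, PT, PU, PV, QR, QS, QT, QU, QV, RS, RT, RU, RV, ST, SU, SV, TU, TV, UV
  2-simplices (14): PQR, PQV, PRS, PST, PTU, PUV, QRT, QSU, QSV, QTU, RSU, RTV, RUV, STV

so the chain groups are C_0 ≅ Z^7, C_1 ≅ Z^21, C_2 ≅ Z^14.

∂_1: C_1 → C_0 maps an edge to its endpoints' difference, ∂[p,q] = q − p. For instance
  ∂UV = V − U.
This gives a 7×21 integer matrix of rank 6; reducing to Smith normal form yields diagonal entries (1,1,1,1,1,1).

The boundary map ∂_2: C_2 → C_1 acts by ∂[p,q,r] = [q,r] − [p,r] + [p,q]. For instance
  ∂QRT = RT − QT + QR,
  ∂QSU = SU − QU + QS.
As a 21×14 matrix over Z this has rank 13, with invariant factors (1,1,1,1,1,1,1,1,1,1,1,1,1).

Now H_k = ker ∂_k / im ∂_{k+1}, so:

  H_0: rank C_0 − rank ∂_1 = 7 − 6 = 1, and the invariant factors of ∂_1 are all 1, so H_0 = Z.
  H_1: rank ker ∂_1 − rank ∂_2 = (21 − 6) − 13 = 2, and the invariant factors of ∂_2 are all 1, so H_1 = Z^2.
  H_2: rank ker ∂_2 − rank ∂_3 = (14 − 13) − 0 = 1, and there is no ∂_3, so H_2 = Z.

As a check, the Euler characteristic is 7 − 21 + 14 = 0, which agrees with 1 − 2 + 1 = 0.

H_0 ≅ Z,  H_1 ≅ Z^2,  H_2 ≅ Z.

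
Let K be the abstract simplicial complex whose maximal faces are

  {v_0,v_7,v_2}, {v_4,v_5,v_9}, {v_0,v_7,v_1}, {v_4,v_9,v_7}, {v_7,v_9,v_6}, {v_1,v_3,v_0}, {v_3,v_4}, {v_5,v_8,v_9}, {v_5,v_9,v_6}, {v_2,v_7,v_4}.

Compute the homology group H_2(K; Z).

H_2 ≅ 0.

Order the vertices as v_0 < v_1 < v_2 < v_3 < v_4 < v_5 < v_6 < v_7 < v_8 < v_9. Listing each simplex with vertices in this order, K has dimension 2 with simplices:

  0-simplices (10): [v_0], [v_1], [v_2], [v_3], [v_4], [v_5], [v_6], [v_7], [v_8], [v_9]
  1-simplices (19): (19 of them)
  2-simplices (9): [v_0,v_1,v_3], [v_0,v_1,v_7], [v_0,v_2,v_7], [v_2,v_4,v_7], [v_4,v_5,v_9], [v_4,v_7,v_9], [v_5,v_6,v_9], [v_5,v_8,v_9], [v_6,v_7,v_9]

giving chain groups C_0 ≅ Z^10, C_1 ≅ Z^19, C_2 ≅ Z^9.

The boundary map ∂_1: C_1 → C_0 maps an edge to its endpoints' difference, ∂[p,q] = q − p.
The resulting 10×19 matrix has rank 9, and its Smith normal form has invariant factors (1,1,1,1,1,1,1,1,1).

Boundary ∂_2: C_2 → C_1 maps a triangle to the signed sum of its edges. For instance
  ∂[v_2,v_4,v_7] = [v_4,v_7] − [v_2,v_7] + [v_2,v_4],
  ∂[v_0,v_2,v_7] = [v_2,v_7] − [v_0,v_7] + [v_0,v_2].
The resulting 19×9 matrix has rank 9, and its Smith normal form has invariant factors (1,1,1,1,1,1,1,1,1).

Computing H_k = (kernel of ∂_k) / (image of ∂_{k+1}):

  H_2: rank ker ∂_2 − rank ∂_3 = (9 − 9) − 0 = 0, and there is no ∂_3, so H_2 ≅ 0.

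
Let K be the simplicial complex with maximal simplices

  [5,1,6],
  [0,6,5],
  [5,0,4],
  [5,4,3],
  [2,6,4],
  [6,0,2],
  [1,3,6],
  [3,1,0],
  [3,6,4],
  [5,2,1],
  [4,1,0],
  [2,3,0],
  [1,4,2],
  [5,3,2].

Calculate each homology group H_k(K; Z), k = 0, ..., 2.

Fix the vertex order 0 < 1 < 2 < 3 < 4 < 5 < 6 and write every simplex with vertices in increasing order. Then dim K = 2 and the simplices of K are:

  0-simplices (7): [0], [1], [2], [3], [4], [5], [6]
  1-simplices (21): [0,1], [0,2], [0,3], [0,4], [0,5], [0,6], [1,2], [1,3], [1,4], [1,5], [1,6], [2,3], [2,4], [2,5], [2,6], [3,4], [3,5], [3,6], [4,5], [4,6], [5,6]
  2-simplices (14): [0,1,3], [0,1,4], [0,2,3], [0,2,6], [0,4,5], [0,5,6], [1,2,4], [1,2,5], [1,3,6], [1,5,6], [2,3,5], [2,4,6], [3,4,5], [3,4,6]

so the chain groups are C_0 ≅ Z^7, C_1 ≅ Z^21, C_2 ≅ Z^14.

∂_1: C_1 → C_0 is given by ∂[p,q] = [q] − [p]. For instance
  ∂[3,6] = [6] − [3].
The resulting 7×21 matrix has rank 6, and its Smith normal form has invariant factors (1,1,1,1,1,1).

The boundary map ∂_2: C_2 → C_1 acts by ∂[p,q,r] = [q,r] − [p,r] + [p,q]. For instance
  ∂[1,3,6] = [3,6] − [1,6] + [1,3],
  ∂[0,1,3] = [1,3] − [0,3] + [0,1].
The 21×14 boundary matrix has rank 13 and Smith normal form diag(1,1,1,1,1,1,1,1,1,1,1,1,1).

From H_k ≅ ker(∂_k) / im(∂_{k+1}) we obtain:

  H_0: rank C_0 − rank ∂_1 = 7 − 6 = 1, and the invariant factors of ∂_1 are all 1, so H_0 = Z.
  H_1: rank ker ∂_1 − rank ∂_2 = (21 − 6) − 13 = 2, and the invariant factors of ∂_2 are all 1, so H_1 = Z^2.
  H_2: rank ker ∂_2 − rank ∂_3 = (14 − 13) − 0 = 1, and there is no ∂_3, so H_2 = Z.

(K is a triangulation of the torus T^2.)

H_0 = Z,  H_1 = Z^2,  H_2 = Z.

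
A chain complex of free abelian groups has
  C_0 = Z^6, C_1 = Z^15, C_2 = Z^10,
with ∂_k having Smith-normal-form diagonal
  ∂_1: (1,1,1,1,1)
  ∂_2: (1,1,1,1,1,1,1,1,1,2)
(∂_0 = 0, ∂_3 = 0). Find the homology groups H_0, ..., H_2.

H_0 = Z,  H_1 = Z/2Z,  H_2 = 0.

H_0: b_0 = 6 − 0 − 5 = 1; torsion from ∂_1 factors > 1: none. So H_0 = Z.
H_1: b_1 = 15 − 5 − 10 = 0; torsion from ∂_2 factors > 1: [2]. So H_1 = Z/2Z.
H_2: b_2 = 10 − 10 − 0 = 0; torsion from ∂_3 factors > 1: none. So H_2 = 0.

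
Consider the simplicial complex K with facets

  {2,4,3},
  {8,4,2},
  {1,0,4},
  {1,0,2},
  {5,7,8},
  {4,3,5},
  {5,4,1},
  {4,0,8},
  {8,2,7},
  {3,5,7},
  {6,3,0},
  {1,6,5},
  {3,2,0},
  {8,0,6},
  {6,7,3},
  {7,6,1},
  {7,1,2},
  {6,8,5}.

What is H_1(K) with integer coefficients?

We work with the vertex ordering 0 < 1 < 2 < 3 < 4 < 5 < 6 < 7 < 8. The simplices of K, each written with vertices in increasing order, are:

  0-simplices (9): [0], [1], [2], [3], [4], [5], [6], [7], [8]
  1-simplices (27): (27 of them)
  2-simplices (18): [0,1,2], [0,1,4], [0,2,3], [0,3,6], [0,4,8], [0,6,8], [1,2,7], [1,4,5], [1,5,6], [1,6,7], [2,3,4], [2,4,8], [2,7,8], [3,4,5], [3,5,7], [3,6,7], [5,6,8], [5,7,8]

giving chain groups C_0 ≅ Z^9, C_1 ≅ Z^27, C_2 ≅ Z^18.

∂_1: C_1 → C_0 sends each edge [p,q] (with p < q) to q − p. For instance
  ∂[3,5] = [5] − [3].
The 9×27 boundary matrix has rank 8 and Smith normal form diag(1,1,1,1,1,1,1,1).

The boundary map ∂_2: C_2 → C_1 acts by ∂[p,q,r] = [q,r] − [p,r] + [p,q]. For instance
  ∂[5,6,8] = [6,8] − [5,8] + [5,6],
  ∂[0,3,6] = [3,6] − [0,6] + [0,3].
As a 27×18 matrix over Z this has rank 18, with invariant factors (1,1,1,1,1,1,1,1,1,1,1,1,1,1,1,1,1,2).

From H_k ≅ ker(∂_k) / im(∂_{k+1}) we obtain:

  H_1: rank ker ∂_1 − rank ∂_2 = (27 − 8) − 18 = 1, and ∂_2 has invariant factor 2 > 1, so H_1 ≅ Z ⊕ Z/2Z.

(K is a triangulation of the Klein bottle.)

H_1 ≅ Z ⊕ Z/2Z.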